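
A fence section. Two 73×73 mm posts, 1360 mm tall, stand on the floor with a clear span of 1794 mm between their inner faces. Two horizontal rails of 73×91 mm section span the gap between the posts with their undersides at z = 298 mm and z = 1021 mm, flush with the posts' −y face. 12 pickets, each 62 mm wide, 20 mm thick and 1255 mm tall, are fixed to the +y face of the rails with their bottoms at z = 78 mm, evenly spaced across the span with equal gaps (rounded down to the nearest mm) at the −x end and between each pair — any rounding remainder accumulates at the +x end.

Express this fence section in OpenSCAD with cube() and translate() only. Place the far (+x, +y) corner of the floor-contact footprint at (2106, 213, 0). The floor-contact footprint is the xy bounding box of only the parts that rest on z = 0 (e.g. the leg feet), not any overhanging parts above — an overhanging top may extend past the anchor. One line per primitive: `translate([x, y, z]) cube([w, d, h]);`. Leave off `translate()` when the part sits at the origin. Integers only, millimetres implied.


translate([166, 140, 0]) cube([73, 73, 1360]);
translate([2033, 140, 0]) cube([73, 73, 1360]);
translate([239, 140, 298]) cube([1794, 73, 91]);
translate([239, 140, 1021]) cube([1794, 73, 91]);
translate([319, 213, 78]) cube([62, 20, 1255]);
translate([461, 213, 78]) cube([62, 20, 1255]);
translate([603, 213, 78]) cube([62, 20, 1255]);
translate([745, 213, 78]) cube([62, 20, 1255]);
translate([887, 213, 78]) cube([62, 20, 1255]);
translate([1029, 213, 78]) cube([62, 20, 1255]);
translate([1171, 213, 78]) cube([62, 20, 1255]);
translate([1313, 213, 78]) cube([62, 20, 1255]);
translate([1455, 213, 78]) cube([62, 20, 1255]);
translate([1597, 213, 78]) cube([62, 20, 1255]);
translate([1739, 213, 78]) cube([62, 20, 1255]);
translate([1881, 213, 78]) cube([62, 20, 1255]);


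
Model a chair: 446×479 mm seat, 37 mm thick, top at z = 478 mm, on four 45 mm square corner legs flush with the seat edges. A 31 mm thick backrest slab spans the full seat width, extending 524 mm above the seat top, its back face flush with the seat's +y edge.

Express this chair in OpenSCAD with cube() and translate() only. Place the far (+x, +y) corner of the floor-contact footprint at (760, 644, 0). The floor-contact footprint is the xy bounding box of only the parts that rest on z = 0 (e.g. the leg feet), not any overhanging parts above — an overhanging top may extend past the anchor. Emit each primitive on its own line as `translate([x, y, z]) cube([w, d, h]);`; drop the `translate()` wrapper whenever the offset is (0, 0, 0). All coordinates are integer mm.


translate([314, 165, 441]) cube([446, 479, 37]);
translate([314, 165, 0]) cube([45, 45, 441]);
translate([715, 165, 0]) cube([45, 45, 441]);
translate([314, 599, 0]) cube([45, 45, 441]);
translate([715, 599, 0]) cube([45, 45, 441]);
translate([314, 613, 478]) cube([446, 31, 524]);


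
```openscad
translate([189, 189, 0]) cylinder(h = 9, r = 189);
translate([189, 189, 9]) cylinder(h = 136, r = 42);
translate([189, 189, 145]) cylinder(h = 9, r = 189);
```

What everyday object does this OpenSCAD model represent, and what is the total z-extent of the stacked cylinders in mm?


A spool. The overall height is 154 mm.

Three coaxial cylinders, large–small–large — a spool. Two 9 mm flanges and a 136 mm core give 9 + 136 + 9 = 154 mm.


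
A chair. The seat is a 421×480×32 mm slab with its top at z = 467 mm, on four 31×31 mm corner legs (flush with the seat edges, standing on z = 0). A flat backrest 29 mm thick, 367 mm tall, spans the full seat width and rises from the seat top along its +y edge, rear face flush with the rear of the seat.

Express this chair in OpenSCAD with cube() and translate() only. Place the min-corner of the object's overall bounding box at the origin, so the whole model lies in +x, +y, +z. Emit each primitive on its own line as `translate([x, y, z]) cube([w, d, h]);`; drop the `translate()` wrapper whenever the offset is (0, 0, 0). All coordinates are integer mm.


// leg_h = 467 - 32 = 435
translate([0, 0, 435]) cube([421, 480, 32]);
cube([31, 31, 435]);
translate([390, 0, 0]) cube([31, 31, 435]);
translate([0, 449, 0]) cube([31, 31, 435]);
translate([390, 449, 0]) cube([31, 31, 435]);
translate([0, 451, 467]) cube([421, 29, 367]);


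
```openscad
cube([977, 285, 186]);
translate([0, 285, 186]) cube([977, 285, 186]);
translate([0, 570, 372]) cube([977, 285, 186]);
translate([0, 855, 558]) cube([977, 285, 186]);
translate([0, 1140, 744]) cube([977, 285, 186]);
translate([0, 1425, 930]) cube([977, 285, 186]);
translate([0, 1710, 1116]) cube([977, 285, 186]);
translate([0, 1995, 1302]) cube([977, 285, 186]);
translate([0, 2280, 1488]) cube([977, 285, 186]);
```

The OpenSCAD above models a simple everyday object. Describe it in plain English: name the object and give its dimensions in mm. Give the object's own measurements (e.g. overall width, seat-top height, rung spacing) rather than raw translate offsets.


A straight staircase of 9 solid steps. Each step is 977 mm wide (x), 285 mm deep (y, the going) and 186 mm tall (the rise). The first step rests on the floor; each subsequent step sits one going further in +y and one rise higher in +z, directly behind and above the previous step with no overlap.


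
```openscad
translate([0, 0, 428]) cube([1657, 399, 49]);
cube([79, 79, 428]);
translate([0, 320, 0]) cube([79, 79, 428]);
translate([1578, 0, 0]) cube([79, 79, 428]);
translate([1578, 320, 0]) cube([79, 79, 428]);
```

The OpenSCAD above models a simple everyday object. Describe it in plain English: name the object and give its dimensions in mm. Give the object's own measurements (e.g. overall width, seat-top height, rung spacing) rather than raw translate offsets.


A bench: a 1657×399 mm seat slab, 49 mm thick, top at z = 477 mm, on four 79×79 mm square legs flush with the seat corners and standing on z = 0.


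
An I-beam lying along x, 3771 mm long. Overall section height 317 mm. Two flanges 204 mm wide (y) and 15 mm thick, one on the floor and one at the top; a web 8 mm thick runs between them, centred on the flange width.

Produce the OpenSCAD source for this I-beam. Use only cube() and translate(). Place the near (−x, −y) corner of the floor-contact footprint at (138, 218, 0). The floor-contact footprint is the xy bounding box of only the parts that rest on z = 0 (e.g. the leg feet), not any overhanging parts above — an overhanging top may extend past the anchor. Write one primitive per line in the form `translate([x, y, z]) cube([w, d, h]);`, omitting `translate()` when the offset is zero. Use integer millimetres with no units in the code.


translate([138, 218, 0]) cube([3771, 204, 15]);
translate([138, 316, 15]) cube([3771, 8, 287]);
translate([138, 218, 302]) cube([3771, 204, 15]);


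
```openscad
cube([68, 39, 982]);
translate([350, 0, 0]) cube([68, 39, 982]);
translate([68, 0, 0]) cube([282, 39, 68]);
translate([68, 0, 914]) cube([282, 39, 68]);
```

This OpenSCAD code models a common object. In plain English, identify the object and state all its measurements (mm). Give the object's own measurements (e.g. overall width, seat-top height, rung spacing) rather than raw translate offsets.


A rectangular picture frame lying in the x–z plane (depth along y). The opening is 282 mm wide (x) by 846 mm tall (z), surrounded by a border 68 mm wide on all four sides. The frame is 39 mm deep and is made of two full-height vertical stiles with two horizontal rails fitted between them.


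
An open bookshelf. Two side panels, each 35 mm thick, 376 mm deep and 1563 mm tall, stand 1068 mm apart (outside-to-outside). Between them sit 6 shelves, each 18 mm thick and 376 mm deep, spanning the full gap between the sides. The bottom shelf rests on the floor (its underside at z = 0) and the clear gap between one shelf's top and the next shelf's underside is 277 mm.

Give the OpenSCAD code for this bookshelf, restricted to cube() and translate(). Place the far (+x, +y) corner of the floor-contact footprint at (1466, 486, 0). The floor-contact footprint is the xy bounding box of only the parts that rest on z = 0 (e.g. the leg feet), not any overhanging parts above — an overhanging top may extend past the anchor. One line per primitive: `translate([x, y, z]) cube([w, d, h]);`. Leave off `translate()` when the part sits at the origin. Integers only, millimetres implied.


translate([398, 110, 0]) cube([35, 376, 1563]);
translate([1431, 110, 0]) cube([35, 376, 1563]);
translate([433, 110, 0]) cube([998, 376, 18]);
translate([433, 110, 295]) cube([998, 376, 18]);
translate([433, 110, 590]) cube([998, 376, 18]);
translate([433, 110, 885]) cube([998, 376, 18]);
translate([433, 110, 1180]) cube([998, 376, 18]);
translate([433, 110, 1475]) cube([998, 376, 18]);


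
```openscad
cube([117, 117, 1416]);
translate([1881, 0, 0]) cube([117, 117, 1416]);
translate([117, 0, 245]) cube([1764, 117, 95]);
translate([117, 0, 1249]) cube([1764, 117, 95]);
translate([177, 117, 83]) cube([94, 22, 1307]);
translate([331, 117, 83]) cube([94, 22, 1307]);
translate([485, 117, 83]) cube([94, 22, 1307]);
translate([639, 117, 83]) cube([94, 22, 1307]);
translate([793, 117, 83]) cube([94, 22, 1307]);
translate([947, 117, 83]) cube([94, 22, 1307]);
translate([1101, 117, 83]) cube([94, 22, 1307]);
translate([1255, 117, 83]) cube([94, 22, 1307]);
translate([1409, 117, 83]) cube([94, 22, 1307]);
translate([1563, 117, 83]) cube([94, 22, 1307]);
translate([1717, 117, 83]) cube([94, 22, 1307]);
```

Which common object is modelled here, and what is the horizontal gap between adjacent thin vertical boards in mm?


A fence section. The picket gap is 60 mm.

Two posts, two rails, 11 pickets — a fence section. Span 1764 mm holds 11 pickets of 94 mm with 12 equal gaps: ⌊(1764 − 11·94) / 12⌋ = 60 mm.


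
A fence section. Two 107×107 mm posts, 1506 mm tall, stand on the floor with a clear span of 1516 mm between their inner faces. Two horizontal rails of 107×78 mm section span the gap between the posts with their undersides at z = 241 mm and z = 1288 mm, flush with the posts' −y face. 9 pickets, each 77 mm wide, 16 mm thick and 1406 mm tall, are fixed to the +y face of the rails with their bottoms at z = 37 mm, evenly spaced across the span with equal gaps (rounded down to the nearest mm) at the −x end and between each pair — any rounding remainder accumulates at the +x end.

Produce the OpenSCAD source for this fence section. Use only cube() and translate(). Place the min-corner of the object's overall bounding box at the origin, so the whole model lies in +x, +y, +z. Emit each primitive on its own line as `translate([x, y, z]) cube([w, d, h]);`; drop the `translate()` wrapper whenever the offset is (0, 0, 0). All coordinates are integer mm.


cube([107, 107, 1506]);
translate([1623, 0, 0]) cube([107, 107, 1506]);
translate([107, 0, 241]) cube([1516, 107, 78]);
translate([107, 0, 1288]) cube([1516, 107, 78]);
translate([189, 107, 37]) cube([77, 16, 1406]);
translate([348, 107, 37]) cube([77, 16, 1406]);
translate([507, 107, 37]) cube([77, 16, 1406]);
translate([666, 107, 37]) cube([77, 16, 1406]);
translate([825, 107, 37]) cube([77, 16, 1406]);
translate([984, 107, 37]) cube([77, 16, 1406]);
translate([1143, 107, 37]) cube([77, 16, 1406]);
translate([1302, 107, 37]) cube([77, 16, 1406]);
translate([1461, 107, 37]) cube([77, 16, 1406]);


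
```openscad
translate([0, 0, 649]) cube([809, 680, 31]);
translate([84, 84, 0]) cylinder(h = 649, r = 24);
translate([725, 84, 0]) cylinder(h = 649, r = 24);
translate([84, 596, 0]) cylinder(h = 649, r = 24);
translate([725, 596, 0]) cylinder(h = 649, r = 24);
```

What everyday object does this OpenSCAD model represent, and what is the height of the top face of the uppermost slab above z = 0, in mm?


A table. The table height is 680 mm.

A 809×680×31 slab sits at z = 649 on four Ø48 mm round legs — a table. The top surface is at 649 + 31 = 680 mm.


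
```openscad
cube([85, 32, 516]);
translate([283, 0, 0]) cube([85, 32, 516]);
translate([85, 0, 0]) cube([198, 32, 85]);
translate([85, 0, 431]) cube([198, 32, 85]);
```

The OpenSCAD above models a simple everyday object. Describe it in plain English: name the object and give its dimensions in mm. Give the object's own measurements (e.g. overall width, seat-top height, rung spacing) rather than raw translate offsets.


A rectangular picture frame lying in the x–z plane (depth along y). The opening is 198 mm wide (x) by 346 mm tall (z), surrounded by a border 85 mm wide on all four sides. The frame is 32 mm deep and is made of two full-height vertical stiles with two horizontal rails fitted between them.


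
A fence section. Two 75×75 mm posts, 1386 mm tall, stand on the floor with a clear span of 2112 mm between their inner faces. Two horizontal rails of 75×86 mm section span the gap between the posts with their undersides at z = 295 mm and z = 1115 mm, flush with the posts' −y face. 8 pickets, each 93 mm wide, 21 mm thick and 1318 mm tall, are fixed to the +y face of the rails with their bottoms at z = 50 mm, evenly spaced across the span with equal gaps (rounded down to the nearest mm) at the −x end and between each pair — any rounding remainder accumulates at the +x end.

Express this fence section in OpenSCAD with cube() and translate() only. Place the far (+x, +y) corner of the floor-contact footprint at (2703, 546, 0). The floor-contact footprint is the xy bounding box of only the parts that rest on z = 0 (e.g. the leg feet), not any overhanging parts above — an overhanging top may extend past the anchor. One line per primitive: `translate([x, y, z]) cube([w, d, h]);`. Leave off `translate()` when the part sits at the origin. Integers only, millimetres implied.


translate([441, 471, 0]) cube([75, 75, 1386]);
translate([2628, 471, 0]) cube([75, 75, 1386]);
translate([516, 471, 295]) cube([2112, 75, 86]);
translate([516, 471, 1115]) cube([2112, 75, 86]);
translate([668, 546, 50]) cube([93, 21, 1318]);
translate([913, 546, 50]) cube([93, 21, 1318]);
translate([1158, 546, 50]) cube([93, 21, 1318]);
translate([1403, 546, 50]) cube([93, 21, 1318]);
translate([1648, 546, 50]) cube([93, 21, 1318]);
translate([1893, 546, 50]) cube([93, 21, 1318]);
translate([2138, 546, 50]) cube([93, 21, 1318]);
translate([2383, 546, 50]) cube([93, 21, 1318]);


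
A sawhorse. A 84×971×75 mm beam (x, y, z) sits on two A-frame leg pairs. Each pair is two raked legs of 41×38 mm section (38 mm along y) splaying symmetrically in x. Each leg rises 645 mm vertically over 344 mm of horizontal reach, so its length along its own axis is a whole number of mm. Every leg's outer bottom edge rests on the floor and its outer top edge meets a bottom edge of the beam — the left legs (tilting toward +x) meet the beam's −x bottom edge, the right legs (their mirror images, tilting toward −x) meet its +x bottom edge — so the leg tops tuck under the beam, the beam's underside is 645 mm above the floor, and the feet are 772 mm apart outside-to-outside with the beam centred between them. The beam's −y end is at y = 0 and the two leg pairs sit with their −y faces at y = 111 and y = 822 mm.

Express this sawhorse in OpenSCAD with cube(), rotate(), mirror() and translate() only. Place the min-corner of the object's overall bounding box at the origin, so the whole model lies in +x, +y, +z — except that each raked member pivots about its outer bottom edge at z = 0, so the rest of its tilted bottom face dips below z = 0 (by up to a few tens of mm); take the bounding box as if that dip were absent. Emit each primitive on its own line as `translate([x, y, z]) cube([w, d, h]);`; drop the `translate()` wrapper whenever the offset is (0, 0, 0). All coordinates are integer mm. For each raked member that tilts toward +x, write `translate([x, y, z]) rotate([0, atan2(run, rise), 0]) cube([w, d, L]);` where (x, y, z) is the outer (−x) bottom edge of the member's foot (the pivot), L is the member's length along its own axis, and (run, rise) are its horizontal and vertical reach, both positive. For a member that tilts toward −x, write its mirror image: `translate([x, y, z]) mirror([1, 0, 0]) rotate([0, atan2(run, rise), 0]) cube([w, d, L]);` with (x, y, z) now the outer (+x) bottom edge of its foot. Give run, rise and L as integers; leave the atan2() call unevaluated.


translate([344, 0, 645]) cube([84, 971, 75]);
translate([0, 111, 0]) rotate([0, atan2(344, 645), 0]) cube([41, 38, 731]);
translate([772, 111, 0]) mirror([1, 0, 0]) rotate([0, atan2(344, 645), 0]) cube([41, 38, 731]);
translate([0, 822, 0]) rotate([0, atan2(344, 645), 0]) cube([41, 38, 731]);
translate([772, 822, 0]) mirror([1, 0, 0]) rotate([0, atan2(344, 645), 0]) cube([41, 38, 731]);


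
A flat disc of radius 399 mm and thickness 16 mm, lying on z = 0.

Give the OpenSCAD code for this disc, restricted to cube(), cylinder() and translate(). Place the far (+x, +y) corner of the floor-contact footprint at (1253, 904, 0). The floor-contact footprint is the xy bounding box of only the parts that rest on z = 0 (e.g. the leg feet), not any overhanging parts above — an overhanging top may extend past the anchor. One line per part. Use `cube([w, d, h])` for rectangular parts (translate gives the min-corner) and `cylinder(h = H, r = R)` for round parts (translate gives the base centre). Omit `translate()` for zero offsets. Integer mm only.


translate([854, 505, 0]) cylinder(h = 16, r = 399);


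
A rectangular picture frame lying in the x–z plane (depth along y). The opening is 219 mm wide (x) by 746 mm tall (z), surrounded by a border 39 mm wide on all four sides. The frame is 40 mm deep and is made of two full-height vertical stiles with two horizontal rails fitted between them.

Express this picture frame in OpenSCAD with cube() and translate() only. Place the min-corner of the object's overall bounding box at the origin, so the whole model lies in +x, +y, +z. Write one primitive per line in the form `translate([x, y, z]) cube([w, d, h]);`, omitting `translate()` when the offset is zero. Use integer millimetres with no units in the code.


cube([39, 40, 824]);
translate([258, 0, 0]) cube([39, 40, 824]);
translate([39, 0, 0]) cube([219, 40, 39]);
translate([39, 0, 785]) cube([219, 40, 39]);


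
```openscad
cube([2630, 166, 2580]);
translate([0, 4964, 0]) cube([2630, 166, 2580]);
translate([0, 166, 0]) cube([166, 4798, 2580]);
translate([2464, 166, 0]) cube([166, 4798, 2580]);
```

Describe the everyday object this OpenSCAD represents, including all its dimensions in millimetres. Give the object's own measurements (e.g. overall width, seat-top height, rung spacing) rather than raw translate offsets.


The wall frame of a small rectangular building: four walls, each 2580 mm tall and 166 mm thick, enclosing a footprint 2630 mm (x) by 5130 mm (y) outside-to-outside, with no floor or roof. The front and back walls (the −y and +y sides) span the full width; the two side walls fit between them.


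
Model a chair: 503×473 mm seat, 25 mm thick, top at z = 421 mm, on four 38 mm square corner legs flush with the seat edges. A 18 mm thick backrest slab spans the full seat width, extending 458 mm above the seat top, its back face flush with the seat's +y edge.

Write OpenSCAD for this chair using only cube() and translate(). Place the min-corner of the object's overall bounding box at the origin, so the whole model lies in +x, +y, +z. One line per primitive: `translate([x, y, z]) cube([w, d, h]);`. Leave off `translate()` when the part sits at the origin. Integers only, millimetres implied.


translate([0, 0, 396]) cube([503, 473, 25]);
cube([38, 38, 396]);
translate([465, 0, 0]) cube([38, 38, 396]);
translate([0, 435, 0]) cube([38, 38, 396]);
translate([465, 435, 0]) cube([38, 38, 396]);
translate([0, 455, 421]) cube([503, 18, 458]);


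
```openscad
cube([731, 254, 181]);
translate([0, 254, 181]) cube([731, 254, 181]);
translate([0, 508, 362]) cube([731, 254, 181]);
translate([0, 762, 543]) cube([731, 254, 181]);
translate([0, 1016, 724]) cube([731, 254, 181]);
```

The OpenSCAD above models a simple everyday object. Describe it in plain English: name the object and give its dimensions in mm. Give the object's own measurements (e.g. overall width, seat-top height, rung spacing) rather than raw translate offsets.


A straight staircase of 5 solid steps. Each step is 731 mm wide (x), 254 mm deep (y, the going) and 181 mm tall (the rise). The first step rests on the floor; each subsequent step sits one going further in +y and one rise higher in +z, directly behind and above the previous step with no overlap.


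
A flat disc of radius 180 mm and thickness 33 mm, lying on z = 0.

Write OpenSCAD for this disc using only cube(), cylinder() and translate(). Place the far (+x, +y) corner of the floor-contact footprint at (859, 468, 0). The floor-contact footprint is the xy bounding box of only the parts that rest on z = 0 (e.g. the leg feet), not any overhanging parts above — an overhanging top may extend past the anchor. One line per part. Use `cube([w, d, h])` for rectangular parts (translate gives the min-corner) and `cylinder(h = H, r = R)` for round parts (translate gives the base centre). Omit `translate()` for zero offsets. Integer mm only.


translate([679, 288, 0]) cylinder(h = 33, r = 180);


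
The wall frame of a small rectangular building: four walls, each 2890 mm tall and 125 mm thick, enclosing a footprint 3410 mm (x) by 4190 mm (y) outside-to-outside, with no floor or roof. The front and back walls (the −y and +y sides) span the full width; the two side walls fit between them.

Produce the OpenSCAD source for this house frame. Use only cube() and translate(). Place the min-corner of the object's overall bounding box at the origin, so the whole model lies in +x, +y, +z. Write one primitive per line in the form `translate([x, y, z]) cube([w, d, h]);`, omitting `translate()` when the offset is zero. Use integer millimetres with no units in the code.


cube([3410, 125, 2890]);
translate([0, 4065, 0]) cube([3410, 125, 2890]);
translate([0, 125, 0]) cube([125, 3940, 2890]);
translate([3285, 125, 0]) cube([125, 3940, 2890]);


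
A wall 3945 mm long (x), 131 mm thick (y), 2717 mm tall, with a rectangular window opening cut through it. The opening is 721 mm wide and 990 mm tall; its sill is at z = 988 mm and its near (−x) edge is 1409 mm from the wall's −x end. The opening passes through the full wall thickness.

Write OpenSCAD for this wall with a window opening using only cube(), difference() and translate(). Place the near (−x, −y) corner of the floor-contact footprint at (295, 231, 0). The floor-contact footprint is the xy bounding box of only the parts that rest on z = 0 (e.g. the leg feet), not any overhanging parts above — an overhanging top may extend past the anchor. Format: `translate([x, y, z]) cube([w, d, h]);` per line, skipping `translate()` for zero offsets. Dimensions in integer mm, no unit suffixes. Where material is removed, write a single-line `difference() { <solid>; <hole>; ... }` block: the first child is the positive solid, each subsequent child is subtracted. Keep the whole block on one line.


difference() { translate([295, 231, 0]) cube([3945, 131, 2717]); translate([1704, 231, 988]) cube([721, 131, 990]); }


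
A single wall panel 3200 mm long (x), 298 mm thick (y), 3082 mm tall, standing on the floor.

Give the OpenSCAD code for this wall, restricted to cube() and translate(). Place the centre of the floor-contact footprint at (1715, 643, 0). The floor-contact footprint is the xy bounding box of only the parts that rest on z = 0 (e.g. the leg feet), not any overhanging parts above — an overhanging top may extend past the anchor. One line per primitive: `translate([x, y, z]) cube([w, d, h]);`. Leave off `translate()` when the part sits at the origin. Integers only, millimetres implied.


translate([115, 494, 0]) cube([3200, 298, 3082]);


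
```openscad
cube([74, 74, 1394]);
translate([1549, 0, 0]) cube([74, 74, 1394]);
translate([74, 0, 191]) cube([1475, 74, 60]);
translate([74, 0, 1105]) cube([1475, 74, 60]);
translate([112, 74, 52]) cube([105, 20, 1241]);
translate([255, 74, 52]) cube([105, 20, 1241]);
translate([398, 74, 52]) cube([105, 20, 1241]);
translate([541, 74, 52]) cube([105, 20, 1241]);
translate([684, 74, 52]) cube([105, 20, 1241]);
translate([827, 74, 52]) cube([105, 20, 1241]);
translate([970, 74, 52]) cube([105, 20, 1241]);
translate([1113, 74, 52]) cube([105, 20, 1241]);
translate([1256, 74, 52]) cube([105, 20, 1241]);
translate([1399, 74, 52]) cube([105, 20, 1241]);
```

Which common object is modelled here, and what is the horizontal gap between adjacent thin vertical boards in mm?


A fence section. The picket gap is 38 mm.

Two posts, two rails, 10 pickets — a fence section. Span 1475 mm holds 10 pickets of 105 mm with 11 equal gaps: ⌊(1475 − 10·105) / 11⌋ = 38 mm.


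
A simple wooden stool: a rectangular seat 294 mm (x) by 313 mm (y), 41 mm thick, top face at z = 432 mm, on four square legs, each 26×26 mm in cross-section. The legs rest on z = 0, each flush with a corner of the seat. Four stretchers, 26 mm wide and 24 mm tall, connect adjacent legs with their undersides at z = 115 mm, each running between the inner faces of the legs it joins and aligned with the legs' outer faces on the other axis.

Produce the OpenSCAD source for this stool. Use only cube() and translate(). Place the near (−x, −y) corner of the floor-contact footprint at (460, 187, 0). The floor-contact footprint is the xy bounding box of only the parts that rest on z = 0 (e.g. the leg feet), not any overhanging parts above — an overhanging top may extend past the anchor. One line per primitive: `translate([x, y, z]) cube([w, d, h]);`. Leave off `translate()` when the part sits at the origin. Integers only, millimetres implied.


// leg_h = 432 - 41 = 391
// stretcher span = 294 - 2*26 = 242
translate([460, 187, 391]) cube([294, 313, 41]);
translate([460, 187, 0]) cube([26, 26, 391]);
translate([728, 187, 0]) cube([26, 26, 391]);
translate([460, 474, 0]) cube([26, 26, 391]);
translate([728, 474, 0]) cube([26, 26, 391]);
translate([486, 187, 115]) cube([242, 26, 24]);
translate([486, 474, 115]) cube([242, 26, 24]);
translate([460, 213, 115]) cube([26, 261, 24]);
translate([728, 213, 115]) cube([26, 261, 24]);


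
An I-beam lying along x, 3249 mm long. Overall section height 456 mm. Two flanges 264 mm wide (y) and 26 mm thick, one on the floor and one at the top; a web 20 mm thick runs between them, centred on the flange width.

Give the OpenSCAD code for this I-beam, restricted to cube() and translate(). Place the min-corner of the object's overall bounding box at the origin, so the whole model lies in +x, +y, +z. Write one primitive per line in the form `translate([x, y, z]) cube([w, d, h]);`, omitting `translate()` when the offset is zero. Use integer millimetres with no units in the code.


cube([3249, 264, 26]);
translate([0, 122, 26]) cube([3249, 20, 404]);
translate([0, 0, 430]) cube([3249, 264, 26]);


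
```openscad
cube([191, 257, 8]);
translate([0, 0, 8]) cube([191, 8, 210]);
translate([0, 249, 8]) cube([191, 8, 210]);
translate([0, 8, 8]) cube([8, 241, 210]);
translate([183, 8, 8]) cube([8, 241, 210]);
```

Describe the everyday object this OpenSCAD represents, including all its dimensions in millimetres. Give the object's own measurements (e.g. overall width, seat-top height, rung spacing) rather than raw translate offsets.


An open-topped rectangular box: outside dimensions 191×257×218 mm, with a uniform wall and base thickness of 8 mm. The base is a full 191×257 slab on the floor; four walls sit on top of the base. The front and back walls (the −y and +y sides) span the full width; the two side walls fit between them.


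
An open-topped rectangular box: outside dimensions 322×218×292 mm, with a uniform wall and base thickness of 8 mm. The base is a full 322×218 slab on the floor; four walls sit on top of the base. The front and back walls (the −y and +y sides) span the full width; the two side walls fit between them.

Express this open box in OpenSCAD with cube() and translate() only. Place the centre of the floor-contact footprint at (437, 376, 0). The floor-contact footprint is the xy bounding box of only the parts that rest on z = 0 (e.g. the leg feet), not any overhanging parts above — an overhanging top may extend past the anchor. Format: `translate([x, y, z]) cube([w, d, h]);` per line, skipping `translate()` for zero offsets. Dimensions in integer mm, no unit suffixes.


translate([276, 267, 0]) cube([322, 218, 8]);
translate([276, 267, 8]) cube([322, 8, 284]);
translate([276, 477, 8]) cube([322, 8, 284]);
translate([276, 275, 8]) cube([8, 202, 284]);
translate([590, 275, 8]) cube([8, 202, 284]);


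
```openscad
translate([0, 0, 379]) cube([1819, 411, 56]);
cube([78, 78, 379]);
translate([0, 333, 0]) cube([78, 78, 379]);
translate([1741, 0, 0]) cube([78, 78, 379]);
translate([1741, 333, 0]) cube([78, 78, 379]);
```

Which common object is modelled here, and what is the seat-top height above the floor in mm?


A bench. The seat-top height is 435 mm.

A long slab on four corner posts — a bench. The slab sits at z = 379 with thickness 56, so the top is 379 + 56 = 435 mm.


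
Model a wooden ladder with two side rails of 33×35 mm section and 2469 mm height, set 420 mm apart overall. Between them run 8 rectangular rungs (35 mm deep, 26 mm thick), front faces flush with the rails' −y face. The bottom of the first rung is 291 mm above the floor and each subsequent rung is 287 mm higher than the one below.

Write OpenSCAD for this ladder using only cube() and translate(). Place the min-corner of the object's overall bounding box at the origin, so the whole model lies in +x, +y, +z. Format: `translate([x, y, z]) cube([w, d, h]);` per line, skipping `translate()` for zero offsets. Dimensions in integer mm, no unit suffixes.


cube([33, 35, 2469]);
translate([387, 0, 0]) cube([33, 35, 2469]);
translate([33, 0, 291]) cube([354, 35, 26]);
translate([33, 0, 578]) cube([354, 35, 26]);
translate([33, 0, 865]) cube([354, 35, 26]);
translate([33, 0, 1152]) cube([354, 35, 26]);
translate([33, 0, 1439]) cube([354, 35, 26]);
translate([33, 0, 1726]) cube([354, 35, 26]);
translate([33, 0, 2013]) cube([354, 35, 26]);
translate([33, 0, 2300]) cube([354, 35, 26]);


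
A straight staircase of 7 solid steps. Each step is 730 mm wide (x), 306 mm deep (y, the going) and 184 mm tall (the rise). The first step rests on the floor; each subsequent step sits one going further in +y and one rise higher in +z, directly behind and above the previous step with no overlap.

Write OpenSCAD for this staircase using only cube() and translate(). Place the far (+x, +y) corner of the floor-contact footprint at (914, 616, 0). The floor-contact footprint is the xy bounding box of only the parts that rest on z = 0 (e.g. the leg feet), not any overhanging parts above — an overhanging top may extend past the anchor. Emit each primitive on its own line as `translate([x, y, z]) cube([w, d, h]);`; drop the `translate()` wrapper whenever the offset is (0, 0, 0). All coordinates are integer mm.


translate([184, 310, 0]) cube([730, 306, 184]);
translate([184, 616, 184]) cube([730, 306, 184]);
translate([184, 922, 368]) cube([730, 306, 184]);
translate([184, 1228, 552]) cube([730, 306, 184]);
translate([184, 1534, 736]) cube([730, 306, 184]);
translate([184, 1840, 920]) cube([730, 306, 184]);
translate([184, 2146, 1104]) cube([730, 306, 184]);


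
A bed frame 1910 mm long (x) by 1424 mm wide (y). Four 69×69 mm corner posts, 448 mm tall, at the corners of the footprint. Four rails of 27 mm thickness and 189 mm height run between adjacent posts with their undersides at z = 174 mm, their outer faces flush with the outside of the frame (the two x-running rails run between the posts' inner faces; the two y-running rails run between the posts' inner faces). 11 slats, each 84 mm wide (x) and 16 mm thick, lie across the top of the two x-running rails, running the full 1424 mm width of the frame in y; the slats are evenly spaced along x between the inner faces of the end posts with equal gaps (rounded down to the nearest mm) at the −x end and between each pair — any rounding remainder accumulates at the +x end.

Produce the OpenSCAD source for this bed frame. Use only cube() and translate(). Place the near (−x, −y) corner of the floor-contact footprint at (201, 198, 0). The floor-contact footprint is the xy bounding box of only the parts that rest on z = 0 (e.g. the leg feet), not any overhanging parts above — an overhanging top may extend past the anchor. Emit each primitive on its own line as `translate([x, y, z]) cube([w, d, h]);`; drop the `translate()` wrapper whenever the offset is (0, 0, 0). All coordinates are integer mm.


translate([201, 198, 0]) cube([69, 69, 448]);
translate([201, 1553, 0]) cube([69, 69, 448]);
translate([2042, 198, 0]) cube([69, 69, 448]);
translate([2042, 1553, 0]) cube([69, 69, 448]);
translate([270, 198, 174]) cube([1772, 27, 189]);
translate([270, 1595, 174]) cube([1772, 27, 189]);
translate([201, 267, 174]) cube([27, 1286, 189]);
translate([2084, 267, 174]) cube([27, 1286, 189]);
translate([340, 198, 363]) cube([84, 1424, 16]);
translate([494, 198, 363]) cube([84, 1424, 16]);
translate([648, 198, 363]) cube([84, 1424, 16]);
translate([802, 198, 363]) cube([84, 1424, 16]);
translate([956, 198, 363]) cube([84, 1424, 16]);
translate([1110, 198, 363]) cube([84, 1424, 16]);
translate([1264, 198, 363]) cube([84, 1424, 16]);
translate([1418, 198, 363]) cube([84, 1424, 16]);
translate([1572, 198, 363]) cube([84, 1424, 16]);
translate([1726, 198, 363]) cube([84, 1424, 16]);
translate([1880, 198, 363]) cube([84, 1424, 16]);


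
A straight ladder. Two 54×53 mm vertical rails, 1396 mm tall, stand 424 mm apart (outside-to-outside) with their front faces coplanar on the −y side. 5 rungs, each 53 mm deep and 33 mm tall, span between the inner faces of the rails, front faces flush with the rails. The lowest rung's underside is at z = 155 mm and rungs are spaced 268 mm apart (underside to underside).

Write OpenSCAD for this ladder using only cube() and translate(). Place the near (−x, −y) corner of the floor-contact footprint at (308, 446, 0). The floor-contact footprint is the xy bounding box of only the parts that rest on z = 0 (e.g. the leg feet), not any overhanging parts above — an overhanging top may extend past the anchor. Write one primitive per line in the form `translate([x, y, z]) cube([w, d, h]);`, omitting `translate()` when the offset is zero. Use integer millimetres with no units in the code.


translate([308, 446, 0]) cube([54, 53, 1396]);
translate([678, 446, 0]) cube([54, 53, 1396]);
translate([362, 446, 155]) cube([316, 53, 33]);
translate([362, 446, 423]) cube([316, 53, 33]);
translate([362, 446, 691]) cube([316, 53, 33]);
translate([362, 446, 959]) cube([316, 53, 33]);
translate([362, 446, 1227]) cube([316, 53, 33]);


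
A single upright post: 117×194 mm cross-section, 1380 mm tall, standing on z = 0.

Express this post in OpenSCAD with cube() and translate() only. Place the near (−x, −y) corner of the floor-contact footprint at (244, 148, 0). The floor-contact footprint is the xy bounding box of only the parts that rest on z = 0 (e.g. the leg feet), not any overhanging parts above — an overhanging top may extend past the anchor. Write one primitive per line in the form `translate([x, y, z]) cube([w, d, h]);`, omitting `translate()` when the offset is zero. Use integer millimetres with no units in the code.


translate([244, 148, 0]) cube([117, 194, 1380]);


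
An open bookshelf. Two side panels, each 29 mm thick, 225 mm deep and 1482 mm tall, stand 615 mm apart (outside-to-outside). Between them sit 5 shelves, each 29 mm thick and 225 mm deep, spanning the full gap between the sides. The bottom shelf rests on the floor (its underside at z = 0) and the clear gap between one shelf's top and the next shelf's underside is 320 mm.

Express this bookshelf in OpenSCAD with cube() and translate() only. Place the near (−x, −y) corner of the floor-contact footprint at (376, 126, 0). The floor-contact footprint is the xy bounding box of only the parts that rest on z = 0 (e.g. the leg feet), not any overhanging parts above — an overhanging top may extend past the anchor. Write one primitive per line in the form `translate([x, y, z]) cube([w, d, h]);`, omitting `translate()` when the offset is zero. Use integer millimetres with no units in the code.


translate([376, 126, 0]) cube([29, 225, 1482]);
translate([962, 126, 0]) cube([29, 225, 1482]);
translate([405, 126, 0]) cube([557, 225, 29]);
translate([405, 126, 349]) cube([557, 225, 29]);
translate([405, 126, 698]) cube([557, 225, 29]);
translate([405, 126, 1047]) cube([557, 225, 29]);
translate([405, 126, 1396]) cube([557, 225, 29]);


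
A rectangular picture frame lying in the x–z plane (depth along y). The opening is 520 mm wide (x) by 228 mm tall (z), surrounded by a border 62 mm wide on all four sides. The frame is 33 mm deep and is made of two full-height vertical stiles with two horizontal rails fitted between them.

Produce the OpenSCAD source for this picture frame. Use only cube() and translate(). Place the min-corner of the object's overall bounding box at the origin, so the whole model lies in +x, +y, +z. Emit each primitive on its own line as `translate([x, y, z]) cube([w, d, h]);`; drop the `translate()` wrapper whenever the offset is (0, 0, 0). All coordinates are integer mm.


cube([62, 33, 352]);
translate([582, 0, 0]) cube([62, 33, 352]);
translate([62, 0, 0]) cube([520, 33, 62]);
translate([62, 0, 290]) cube([520, 33, 62]);


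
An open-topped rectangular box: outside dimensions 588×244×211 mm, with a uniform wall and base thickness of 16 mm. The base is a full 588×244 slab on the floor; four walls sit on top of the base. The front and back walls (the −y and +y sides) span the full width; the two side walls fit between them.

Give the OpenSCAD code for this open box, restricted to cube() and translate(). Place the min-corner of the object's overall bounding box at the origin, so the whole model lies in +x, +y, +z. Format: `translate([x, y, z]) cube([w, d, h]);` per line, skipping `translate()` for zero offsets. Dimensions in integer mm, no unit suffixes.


cube([588, 244, 16]);
translate([0, 0, 16]) cube([588, 16, 195]);
translate([0, 228, 16]) cube([588, 16, 195]);
translate([0, 16, 16]) cube([16, 212, 195]);
translate([572, 16, 16]) cube([16, 212, 195]);


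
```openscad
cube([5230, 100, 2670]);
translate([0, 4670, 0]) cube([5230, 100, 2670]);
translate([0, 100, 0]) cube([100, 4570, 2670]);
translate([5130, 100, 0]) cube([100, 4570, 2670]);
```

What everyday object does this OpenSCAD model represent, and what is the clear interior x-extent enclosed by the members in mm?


A house (or room) frame. The interior width is 5030 mm.

Four 2670 mm walls enclosing a rectangle with no floor or roof — a room or house frame. Outside width is 5230 mm and wall thickness is 100 mm, so the interior width is 5230 − 2 × 100 = 5030 mm.


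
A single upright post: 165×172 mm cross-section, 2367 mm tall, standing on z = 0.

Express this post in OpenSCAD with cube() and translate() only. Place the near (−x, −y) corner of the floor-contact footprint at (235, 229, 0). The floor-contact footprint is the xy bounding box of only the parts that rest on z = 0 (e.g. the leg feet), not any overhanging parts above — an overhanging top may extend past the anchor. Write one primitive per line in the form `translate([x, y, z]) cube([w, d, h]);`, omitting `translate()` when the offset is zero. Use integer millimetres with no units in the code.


translate([235, 229, 0]) cube([165, 172, 2367]);


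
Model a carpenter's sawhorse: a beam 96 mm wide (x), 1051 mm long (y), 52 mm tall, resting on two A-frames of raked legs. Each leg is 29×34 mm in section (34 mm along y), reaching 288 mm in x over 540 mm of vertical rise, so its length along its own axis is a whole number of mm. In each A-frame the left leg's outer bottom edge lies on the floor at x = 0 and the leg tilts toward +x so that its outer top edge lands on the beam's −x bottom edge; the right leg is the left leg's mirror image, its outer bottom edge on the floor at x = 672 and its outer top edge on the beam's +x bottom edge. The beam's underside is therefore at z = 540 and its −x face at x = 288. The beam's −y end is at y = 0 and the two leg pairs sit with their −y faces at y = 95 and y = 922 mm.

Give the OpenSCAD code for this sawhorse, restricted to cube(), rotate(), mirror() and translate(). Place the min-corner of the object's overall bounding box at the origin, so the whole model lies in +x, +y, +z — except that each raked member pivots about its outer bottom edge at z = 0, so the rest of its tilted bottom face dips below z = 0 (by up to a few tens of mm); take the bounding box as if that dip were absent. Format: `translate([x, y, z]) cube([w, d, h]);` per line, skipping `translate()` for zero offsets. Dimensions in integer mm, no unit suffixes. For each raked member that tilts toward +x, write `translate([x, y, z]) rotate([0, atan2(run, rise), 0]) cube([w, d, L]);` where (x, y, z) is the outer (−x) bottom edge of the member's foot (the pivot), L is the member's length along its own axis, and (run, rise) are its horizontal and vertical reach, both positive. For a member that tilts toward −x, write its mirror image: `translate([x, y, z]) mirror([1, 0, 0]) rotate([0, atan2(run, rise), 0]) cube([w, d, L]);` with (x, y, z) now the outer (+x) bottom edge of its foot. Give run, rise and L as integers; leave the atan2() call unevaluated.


// leg length = √(288² + 540²) = 612
// right-leg outer foot x = 2·288 + 96 = 672
// beam min-corner = (288, 0, 540)
translate([288, 0, 540]) cube([96, 1051, 52]);
translate([0, 95, 0]) rotate([0, atan2(288, 540), 0]) cube([29, 34, 612]);
translate([672, 95, 0]) mirror([1, 0, 0]) rotate([0, atan2(288, 540), 0]) cube([29, 34, 612]);
translate([0, 922, 0]) rotate([0, atan2(288, 540), 0]) cube([29, 34, 612]);
translate([672, 922, 0]) mirror([1, 0, 0]) rotate([0, atan2(288, 540), 0]) cube([29, 34, 612]);
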